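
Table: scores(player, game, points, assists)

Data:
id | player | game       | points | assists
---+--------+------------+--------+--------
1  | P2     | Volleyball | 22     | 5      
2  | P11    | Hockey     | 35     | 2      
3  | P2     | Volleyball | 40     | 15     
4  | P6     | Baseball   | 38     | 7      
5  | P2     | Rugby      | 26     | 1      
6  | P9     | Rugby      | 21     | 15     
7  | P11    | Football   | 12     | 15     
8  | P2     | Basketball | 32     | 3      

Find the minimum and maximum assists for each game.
SELECT game, MIN(assists), MAX(assists)
FROM scores
GROUP BY game

Result:
  Baseball: min=7, max=7
  Basketball: min=3, max=3
  Football: min=15, max=15
  Hockey: min=2, max=2
  Rugby: min=1, max=15
  Volleyball: min=5, max=15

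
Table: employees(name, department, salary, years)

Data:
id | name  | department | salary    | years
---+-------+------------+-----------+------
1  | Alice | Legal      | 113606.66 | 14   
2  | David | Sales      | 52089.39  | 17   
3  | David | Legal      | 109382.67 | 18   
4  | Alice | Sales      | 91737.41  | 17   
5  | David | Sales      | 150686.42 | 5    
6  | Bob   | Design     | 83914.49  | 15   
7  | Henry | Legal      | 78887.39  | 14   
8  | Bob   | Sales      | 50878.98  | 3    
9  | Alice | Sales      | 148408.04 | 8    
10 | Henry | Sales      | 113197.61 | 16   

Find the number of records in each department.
SELECT department, COUNT(*) as count
FROM employees
GROUP BY department

Result:
  Design: 1
  Legal: 3
  Sales: 6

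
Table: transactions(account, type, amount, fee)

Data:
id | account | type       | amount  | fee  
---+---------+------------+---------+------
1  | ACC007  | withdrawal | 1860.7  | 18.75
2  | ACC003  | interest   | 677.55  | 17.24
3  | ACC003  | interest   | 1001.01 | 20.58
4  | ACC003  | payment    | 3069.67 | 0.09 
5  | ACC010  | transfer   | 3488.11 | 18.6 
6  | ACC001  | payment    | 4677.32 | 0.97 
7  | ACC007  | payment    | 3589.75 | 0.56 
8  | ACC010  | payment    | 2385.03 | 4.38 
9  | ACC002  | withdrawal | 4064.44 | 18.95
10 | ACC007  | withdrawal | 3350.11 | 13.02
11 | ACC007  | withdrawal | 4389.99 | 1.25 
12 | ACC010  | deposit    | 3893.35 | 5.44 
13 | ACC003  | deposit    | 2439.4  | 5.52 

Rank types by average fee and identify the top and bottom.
SELECT type, AVG(fee)
FROM transactions
GROUP BY type
ORDER BY AVG(fee)

All groups:
  payment: 1.50
  deposit: 5.48
  withdrawal: 12.99
  transfer: 18.60
  interest: 18.91

Highest: interest (18.91)
Lowest: payment (1.50)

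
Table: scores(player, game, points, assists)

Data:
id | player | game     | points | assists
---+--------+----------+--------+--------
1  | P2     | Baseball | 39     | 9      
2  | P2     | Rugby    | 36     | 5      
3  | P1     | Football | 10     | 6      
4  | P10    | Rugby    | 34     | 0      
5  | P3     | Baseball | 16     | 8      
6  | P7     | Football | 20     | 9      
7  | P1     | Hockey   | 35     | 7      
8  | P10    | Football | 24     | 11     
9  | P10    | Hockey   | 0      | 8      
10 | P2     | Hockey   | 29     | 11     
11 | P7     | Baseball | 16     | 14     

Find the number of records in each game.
SELECT game, COUNT(*) as count
FROM scores
GROUP BY game

Result:
  Baseball: 3
  Football: 3
  Hockey: 3
  Rugby: 2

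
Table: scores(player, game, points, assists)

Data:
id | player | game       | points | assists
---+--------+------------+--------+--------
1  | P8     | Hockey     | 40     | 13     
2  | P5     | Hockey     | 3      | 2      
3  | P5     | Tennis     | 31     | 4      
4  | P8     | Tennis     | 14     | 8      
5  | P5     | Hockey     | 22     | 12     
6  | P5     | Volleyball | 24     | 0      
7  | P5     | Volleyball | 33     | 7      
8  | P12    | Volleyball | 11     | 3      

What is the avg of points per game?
SELECT game, AVG(points) as result
FROM scores
GROUP BY game

Result:
  Hockey: 21.67
  Tennis: 22.50
  Volleyball: 22.67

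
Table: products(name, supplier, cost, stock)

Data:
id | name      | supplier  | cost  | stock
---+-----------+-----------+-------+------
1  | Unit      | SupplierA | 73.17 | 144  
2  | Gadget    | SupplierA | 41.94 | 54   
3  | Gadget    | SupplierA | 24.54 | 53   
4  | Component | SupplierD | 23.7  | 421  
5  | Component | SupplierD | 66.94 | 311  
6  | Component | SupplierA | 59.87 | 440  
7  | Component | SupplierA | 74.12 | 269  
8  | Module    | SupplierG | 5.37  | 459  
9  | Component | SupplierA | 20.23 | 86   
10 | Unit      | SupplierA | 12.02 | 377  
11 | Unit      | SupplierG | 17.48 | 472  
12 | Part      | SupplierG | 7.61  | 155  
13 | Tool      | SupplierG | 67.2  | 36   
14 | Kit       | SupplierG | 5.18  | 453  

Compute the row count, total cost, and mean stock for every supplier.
SELECT supplier,
       COUNT(*) as cnt,
       SUM(cost) as total_cost,
       AVG(stock) as avg_stock
FROM products
GROUP BY supplier

Result:
  SupplierA: 7 records, 305.89 total cost, 203.29 avg stock
  SupplierD: 2 records, 90.64 total cost, 366.00 avg stock
  SupplierG: 5 records, 102.84 total cost, 315.00 avg stock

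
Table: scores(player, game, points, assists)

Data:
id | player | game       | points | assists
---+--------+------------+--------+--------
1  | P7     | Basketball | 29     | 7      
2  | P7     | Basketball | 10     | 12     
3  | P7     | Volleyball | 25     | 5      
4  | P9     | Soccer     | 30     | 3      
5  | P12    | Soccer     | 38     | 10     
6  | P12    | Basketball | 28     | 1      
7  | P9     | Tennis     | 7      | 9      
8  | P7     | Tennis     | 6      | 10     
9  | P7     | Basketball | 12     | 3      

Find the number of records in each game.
SELECT game, COUNT(*) as count
FROM scores
GROUP BY game

Result:
  Basketball: 4
  Soccer: 2
  Tennis: 2
  Volleyball: 1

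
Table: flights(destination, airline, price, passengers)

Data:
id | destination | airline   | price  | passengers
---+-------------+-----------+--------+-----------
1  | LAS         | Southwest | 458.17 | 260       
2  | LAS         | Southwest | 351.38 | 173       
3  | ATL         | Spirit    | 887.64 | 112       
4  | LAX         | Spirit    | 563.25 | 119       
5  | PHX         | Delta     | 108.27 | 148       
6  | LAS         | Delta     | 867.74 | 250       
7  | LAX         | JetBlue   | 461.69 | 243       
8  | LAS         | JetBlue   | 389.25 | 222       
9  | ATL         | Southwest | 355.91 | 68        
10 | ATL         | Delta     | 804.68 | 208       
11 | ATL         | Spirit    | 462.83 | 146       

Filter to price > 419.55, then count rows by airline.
SELECT airline, COUNT(*)
FROM flights
WHERE price > 419.55
GROUP BY airline

Note: WHERE filters rows before grouping.

Result:
  Delta: 2
  JetBlue: 1
  Southwest: 1
  Spirit: 3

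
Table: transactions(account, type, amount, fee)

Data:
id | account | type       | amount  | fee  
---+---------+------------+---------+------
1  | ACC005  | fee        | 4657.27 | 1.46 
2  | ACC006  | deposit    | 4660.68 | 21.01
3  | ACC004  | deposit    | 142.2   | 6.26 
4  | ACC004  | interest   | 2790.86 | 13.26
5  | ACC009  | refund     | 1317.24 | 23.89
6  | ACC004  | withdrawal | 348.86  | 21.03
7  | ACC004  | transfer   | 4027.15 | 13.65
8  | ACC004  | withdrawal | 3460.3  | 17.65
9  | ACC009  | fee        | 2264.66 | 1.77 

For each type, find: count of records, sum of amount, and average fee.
SELECT type,
       COUNT(*) as cnt,
       SUM(amount) as total_amount,
       AVG(fee) as avg_fee
FROM transactions
GROUP BY type

Result:
  deposit: 2 records, 4802.88 total amount, 13.64 avg fee
  fee: 2 records, 6921.93 total amount, 1.62 avg fee
  interest: 1 records, 2790.86 total amount, 13.26 avg fee
  refund: 1 records, 1317.24 total amount, 23.89 avg fee
  transfer: 1 records, 4027.15 total amount, 13.65 avg fee
  withdrawal: 2 records, 3809.16 total amount, 19.34 avg fee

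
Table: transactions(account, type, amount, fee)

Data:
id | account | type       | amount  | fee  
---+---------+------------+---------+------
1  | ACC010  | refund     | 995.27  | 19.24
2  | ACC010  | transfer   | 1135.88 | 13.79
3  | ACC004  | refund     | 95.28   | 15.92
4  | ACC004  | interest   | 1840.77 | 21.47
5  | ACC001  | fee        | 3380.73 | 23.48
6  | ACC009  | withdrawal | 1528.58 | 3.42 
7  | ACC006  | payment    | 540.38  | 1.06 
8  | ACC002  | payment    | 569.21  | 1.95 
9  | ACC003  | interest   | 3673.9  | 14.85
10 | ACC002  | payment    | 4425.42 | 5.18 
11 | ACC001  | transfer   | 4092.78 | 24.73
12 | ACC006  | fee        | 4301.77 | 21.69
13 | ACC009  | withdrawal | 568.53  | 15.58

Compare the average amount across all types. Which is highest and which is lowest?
SELECT type, AVG(amount)
FROM transactions
GROUP BY type
ORDER BY AVG(amount)

All groups:
  refund: 545.28
  withdrawal: 1048.56
  payment: 1845.00
  transfer: 2614.33
  interest: 2757.34
  fee: 3841.25

Highest: fee (3841.25)
Lowest: refund (545.28)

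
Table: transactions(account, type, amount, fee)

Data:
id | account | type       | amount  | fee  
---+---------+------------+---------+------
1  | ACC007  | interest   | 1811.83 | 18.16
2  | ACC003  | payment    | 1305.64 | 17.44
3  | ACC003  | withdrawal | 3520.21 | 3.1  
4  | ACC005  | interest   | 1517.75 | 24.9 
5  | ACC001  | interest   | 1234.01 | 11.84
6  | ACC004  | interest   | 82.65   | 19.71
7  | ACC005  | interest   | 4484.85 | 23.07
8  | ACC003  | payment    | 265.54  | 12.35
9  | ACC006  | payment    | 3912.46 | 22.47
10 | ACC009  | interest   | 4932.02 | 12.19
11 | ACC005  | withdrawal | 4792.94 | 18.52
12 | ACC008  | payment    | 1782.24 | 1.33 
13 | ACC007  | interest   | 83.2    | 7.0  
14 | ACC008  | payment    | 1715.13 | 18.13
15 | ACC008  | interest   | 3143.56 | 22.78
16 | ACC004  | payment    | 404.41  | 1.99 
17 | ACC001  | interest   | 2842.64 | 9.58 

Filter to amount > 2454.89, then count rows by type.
SELECT type, COUNT(*)
FROM transactions
WHERE amount > 2454.89
GROUP BY type

Note: WHERE filters rows before grouping.

Result:
  interest: 4
  payment: 1
  withdrawal: 2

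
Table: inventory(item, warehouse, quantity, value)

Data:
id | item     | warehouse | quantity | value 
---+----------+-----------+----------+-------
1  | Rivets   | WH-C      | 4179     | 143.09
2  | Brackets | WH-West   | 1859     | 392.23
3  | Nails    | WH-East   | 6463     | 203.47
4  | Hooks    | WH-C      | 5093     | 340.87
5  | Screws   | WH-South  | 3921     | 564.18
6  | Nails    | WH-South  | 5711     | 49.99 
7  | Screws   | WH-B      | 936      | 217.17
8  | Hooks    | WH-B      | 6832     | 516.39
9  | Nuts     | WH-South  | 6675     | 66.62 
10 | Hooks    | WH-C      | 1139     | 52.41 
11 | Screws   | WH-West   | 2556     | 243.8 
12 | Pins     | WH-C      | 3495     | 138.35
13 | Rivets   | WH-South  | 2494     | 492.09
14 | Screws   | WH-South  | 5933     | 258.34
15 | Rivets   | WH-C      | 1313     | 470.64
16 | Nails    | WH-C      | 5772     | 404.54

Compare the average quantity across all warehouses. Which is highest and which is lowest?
SELECT warehouse, AVG(quantity)
FROM inventory
GROUP BY warehouse
ORDER BY AVG(quantity)

All groups:
  WH-West: 2207.50
  WH-C: 3498.50
  WH-B: 3884.00
  WH-South: 4946.80
  WH-East: 6463.00

Highest: WH-East (6463.00)
Lowest: WH-West (2207.50)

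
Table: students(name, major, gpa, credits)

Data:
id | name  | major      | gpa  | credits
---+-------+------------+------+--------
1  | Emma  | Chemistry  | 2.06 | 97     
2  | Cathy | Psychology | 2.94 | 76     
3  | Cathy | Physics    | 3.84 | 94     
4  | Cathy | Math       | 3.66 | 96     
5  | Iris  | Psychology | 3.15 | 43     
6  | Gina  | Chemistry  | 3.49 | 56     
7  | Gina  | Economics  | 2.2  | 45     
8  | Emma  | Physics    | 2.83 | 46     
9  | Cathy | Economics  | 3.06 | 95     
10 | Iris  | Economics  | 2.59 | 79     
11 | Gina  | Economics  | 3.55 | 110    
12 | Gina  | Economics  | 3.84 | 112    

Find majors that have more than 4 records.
SELECT major, COUNT(*) as cnt
FROM students
GROUP BY major
HAVING COUNT(*) > 4

Result:
  Economics: 5

Note: HAVING filters groups after aggregation, WHERE filters rows before.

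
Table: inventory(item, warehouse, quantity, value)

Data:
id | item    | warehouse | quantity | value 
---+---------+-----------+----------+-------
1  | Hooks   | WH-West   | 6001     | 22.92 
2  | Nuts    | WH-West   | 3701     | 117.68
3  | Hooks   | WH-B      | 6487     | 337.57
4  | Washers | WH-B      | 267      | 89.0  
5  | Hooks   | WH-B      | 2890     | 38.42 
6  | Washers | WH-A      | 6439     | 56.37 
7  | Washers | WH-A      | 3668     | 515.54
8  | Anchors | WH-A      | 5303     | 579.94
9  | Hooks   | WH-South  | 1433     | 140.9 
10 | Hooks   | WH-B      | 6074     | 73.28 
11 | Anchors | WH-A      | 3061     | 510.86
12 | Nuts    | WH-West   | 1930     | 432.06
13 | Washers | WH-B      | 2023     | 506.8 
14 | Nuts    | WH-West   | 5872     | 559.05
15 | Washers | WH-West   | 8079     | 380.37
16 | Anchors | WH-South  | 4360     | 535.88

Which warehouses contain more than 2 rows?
SELECT warehouse, COUNT(*) as cnt
FROM inventory
GROUP BY warehouse
HAVING COUNT(*) > 2

Result:
  WH-A: 4
  WH-B: 5
  WH-West: 5

Note: HAVING filters groups after aggregation, WHERE filters rows before.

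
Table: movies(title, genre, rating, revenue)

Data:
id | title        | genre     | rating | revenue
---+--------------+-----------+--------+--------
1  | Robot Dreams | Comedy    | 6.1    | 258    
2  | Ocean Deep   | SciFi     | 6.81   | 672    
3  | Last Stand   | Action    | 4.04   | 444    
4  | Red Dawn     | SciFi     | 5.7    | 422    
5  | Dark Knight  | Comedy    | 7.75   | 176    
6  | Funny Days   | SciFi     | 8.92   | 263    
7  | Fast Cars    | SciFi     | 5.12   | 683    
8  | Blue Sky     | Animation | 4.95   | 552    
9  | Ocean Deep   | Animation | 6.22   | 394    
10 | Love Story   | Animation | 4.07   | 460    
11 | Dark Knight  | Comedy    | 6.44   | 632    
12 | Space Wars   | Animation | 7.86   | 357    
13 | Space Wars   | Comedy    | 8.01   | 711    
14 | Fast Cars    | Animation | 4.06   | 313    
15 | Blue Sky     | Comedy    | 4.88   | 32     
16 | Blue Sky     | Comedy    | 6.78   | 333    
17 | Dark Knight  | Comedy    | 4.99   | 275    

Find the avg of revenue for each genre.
SELECT genre, AVG(revenue) as result
FROM movies
GROUP BY genre

Result:
  Action: 444.00
  Animation: 415.20
  Comedy: 345.29
  SciFi: 510.00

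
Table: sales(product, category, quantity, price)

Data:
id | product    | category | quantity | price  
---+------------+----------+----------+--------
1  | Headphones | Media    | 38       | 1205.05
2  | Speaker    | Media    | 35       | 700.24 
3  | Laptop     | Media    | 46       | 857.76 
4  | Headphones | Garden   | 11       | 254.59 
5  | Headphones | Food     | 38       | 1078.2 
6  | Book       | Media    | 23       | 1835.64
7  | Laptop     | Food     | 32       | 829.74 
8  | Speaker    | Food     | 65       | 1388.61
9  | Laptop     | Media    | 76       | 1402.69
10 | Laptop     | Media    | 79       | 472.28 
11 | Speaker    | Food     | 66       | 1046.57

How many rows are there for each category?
SELECT category, COUNT(*) as count
FROM sales
GROUP BY category

Result:
  Food: 4
  Garden: 1
  Media: 6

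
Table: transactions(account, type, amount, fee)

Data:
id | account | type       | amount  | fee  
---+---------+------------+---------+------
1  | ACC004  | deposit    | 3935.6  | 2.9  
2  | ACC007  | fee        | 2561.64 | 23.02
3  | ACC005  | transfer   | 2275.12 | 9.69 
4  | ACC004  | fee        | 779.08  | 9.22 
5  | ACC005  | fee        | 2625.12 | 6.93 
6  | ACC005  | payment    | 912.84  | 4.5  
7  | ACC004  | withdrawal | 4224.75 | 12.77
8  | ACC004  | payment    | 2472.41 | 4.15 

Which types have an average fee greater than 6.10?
SELECT type, AVG(fee)
FROM transactions
GROUP BY type
HAVING AVG(fee) > 6.10

Result:
  fee: avg=13.06
  transfer: avg=9.69
  withdrawal: avg=12.77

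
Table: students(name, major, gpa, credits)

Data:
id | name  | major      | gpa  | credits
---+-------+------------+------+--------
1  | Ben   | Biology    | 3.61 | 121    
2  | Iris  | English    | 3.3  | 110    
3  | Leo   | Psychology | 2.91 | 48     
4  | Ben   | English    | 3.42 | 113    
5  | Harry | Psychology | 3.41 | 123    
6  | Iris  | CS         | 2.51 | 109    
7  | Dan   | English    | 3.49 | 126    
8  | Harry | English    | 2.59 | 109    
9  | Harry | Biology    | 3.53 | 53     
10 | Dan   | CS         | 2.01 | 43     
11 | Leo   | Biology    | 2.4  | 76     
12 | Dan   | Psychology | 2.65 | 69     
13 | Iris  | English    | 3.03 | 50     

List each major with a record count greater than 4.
SELECT major, COUNT(*) as cnt
FROM students
GROUP BY major
HAVING COUNT(*) > 4

Result:
  English: 5

Note: HAVING filters groups after aggregation, WHERE filters rows before.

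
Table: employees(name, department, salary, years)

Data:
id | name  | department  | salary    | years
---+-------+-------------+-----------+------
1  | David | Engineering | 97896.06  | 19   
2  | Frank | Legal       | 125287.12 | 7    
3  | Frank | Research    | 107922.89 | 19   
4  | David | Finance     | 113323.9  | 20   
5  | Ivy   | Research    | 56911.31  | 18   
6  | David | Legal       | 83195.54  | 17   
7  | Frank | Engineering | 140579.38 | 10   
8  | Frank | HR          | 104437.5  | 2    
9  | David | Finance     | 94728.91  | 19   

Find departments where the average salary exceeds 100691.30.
SELECT department, AVG(salary)
FROM employees
GROUP BY department
HAVING AVG(salary) > 100691.30

Result:
  Engineering: avg=119237.72
  Finance: avg=104026.41
  HR: avg=104437.50
  Legal: avg=104241.33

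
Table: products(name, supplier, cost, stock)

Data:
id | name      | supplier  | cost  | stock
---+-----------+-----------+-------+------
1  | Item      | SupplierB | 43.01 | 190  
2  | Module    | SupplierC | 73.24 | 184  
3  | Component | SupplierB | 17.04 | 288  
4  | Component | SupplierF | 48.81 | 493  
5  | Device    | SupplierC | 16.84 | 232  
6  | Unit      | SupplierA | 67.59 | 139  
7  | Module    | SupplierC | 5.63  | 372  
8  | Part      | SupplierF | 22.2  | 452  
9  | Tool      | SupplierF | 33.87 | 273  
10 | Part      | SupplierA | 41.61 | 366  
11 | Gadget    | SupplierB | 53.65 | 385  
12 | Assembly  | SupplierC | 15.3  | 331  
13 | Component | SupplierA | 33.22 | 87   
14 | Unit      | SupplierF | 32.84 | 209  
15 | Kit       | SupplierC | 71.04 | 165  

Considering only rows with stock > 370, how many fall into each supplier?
SELECT supplier, COUNT(*)
FROM products
WHERE stock > 370
GROUP BY supplier

Note: WHERE filters rows before grouping.

Result:
  SupplierB: 1
  SupplierC: 1
  SupplierF: 2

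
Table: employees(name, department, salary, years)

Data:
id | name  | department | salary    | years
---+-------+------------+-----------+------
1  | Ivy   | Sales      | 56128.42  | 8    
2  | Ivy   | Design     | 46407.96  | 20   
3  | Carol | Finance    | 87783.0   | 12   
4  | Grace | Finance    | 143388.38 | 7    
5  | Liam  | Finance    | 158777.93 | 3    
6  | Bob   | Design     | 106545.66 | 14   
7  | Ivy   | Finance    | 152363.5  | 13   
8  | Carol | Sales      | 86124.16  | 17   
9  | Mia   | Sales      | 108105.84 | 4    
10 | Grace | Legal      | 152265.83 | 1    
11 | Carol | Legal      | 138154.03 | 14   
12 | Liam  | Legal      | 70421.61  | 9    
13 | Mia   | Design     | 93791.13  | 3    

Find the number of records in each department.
SELECT department, COUNT(*) as count
FROM employees
GROUP BY department

Result:
  Design: 3
  Finance: 4
  Legal: 3
  Sales: 3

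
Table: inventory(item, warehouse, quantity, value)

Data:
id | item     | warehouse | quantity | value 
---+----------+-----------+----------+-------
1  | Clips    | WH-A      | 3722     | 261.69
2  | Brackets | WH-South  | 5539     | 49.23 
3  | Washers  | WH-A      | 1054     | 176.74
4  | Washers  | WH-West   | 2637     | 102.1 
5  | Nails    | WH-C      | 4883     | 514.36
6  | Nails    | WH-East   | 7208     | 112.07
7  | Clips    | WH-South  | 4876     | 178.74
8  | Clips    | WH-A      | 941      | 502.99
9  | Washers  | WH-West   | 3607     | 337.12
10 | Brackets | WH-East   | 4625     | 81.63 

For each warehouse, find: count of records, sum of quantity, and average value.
SELECT warehouse,
       COUNT(*) as cnt,
       SUM(quantity) as total_quantity,
       AVG(value) as avg_value
FROM inventory
GROUP BY warehouse

Result:
  WH-A: 3 records, 5717 total quantity, 313.81 avg value
  WH-C: 1 records, 4883 total quantity, 514.36 avg value
  WH-East: 2 records, 11833 total quantity, 96.85 avg value
  WH-South: 2 records, 10415 total quantity, 113.99 avg value
  WH-West: 2 records, 6244 total quantity, 219.61 avg value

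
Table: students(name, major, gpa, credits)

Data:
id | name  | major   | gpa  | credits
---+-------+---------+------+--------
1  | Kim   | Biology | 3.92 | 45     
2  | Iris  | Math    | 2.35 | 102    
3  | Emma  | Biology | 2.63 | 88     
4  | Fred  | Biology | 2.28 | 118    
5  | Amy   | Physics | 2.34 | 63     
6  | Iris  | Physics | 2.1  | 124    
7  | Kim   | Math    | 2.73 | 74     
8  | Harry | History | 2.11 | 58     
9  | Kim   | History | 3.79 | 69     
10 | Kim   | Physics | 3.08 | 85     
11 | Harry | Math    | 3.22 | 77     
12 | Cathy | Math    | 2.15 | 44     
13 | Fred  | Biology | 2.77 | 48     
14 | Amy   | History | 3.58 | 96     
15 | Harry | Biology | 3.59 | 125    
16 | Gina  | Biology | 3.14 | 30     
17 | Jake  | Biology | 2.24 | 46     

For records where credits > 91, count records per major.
SELECT major, COUNT(*)
FROM students
WHERE credits > 91
GROUP BY major

Note: WHERE filters rows before grouping.

Result:
  Biology: 2
  History: 1
  Math: 1
  Physics: 1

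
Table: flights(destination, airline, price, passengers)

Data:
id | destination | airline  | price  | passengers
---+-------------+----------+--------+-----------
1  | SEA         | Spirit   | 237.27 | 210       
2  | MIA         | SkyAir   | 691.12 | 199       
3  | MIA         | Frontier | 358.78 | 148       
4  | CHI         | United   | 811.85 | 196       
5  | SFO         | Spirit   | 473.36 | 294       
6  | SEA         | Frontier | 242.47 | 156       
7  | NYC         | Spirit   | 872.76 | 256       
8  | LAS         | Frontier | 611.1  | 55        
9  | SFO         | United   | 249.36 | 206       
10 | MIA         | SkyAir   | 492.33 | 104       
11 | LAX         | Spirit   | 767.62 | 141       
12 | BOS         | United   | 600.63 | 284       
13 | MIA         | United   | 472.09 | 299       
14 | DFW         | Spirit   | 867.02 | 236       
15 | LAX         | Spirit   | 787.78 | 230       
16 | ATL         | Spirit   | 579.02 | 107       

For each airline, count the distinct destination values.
SELECT airline, COUNT(DISTINCT destination)
FROM flights
GROUP BY airline

Result:
  Frontier: 3 distinct
  SkyAir: 1 distinct
  Spirit: 6 distinct
  United: 4 distinct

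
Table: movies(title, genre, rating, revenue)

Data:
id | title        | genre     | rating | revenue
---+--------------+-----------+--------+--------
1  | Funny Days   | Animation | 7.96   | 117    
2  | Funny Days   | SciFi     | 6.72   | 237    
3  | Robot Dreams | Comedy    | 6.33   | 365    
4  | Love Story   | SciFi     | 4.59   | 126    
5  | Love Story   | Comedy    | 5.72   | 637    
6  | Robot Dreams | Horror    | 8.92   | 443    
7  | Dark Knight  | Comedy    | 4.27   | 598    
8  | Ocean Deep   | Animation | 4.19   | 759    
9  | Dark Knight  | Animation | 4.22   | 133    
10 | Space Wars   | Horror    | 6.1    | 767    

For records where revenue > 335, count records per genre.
SELECT genre, COUNT(*)
FROM movies
WHERE revenue > 335
GROUP BY genre

Note: WHERE filters rows before grouping.

Result:
  Animation: 1
  Comedy: 3
  Horror: 2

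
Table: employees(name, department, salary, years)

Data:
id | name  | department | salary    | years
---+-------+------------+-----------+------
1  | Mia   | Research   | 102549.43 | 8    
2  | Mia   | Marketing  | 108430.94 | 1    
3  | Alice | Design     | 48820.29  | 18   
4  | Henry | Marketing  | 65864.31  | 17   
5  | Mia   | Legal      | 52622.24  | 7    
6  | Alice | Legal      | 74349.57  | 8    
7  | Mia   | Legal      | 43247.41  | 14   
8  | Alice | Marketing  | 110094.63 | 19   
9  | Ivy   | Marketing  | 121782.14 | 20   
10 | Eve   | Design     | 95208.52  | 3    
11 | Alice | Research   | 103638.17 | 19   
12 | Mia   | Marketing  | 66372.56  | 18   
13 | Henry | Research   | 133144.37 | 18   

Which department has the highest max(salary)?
SELECT department, MAX(salary) as val
FROM employees
GROUP BY department
ORDER BY val DESC
LIMIT 1

Result: Research with max(salary) = 133144.37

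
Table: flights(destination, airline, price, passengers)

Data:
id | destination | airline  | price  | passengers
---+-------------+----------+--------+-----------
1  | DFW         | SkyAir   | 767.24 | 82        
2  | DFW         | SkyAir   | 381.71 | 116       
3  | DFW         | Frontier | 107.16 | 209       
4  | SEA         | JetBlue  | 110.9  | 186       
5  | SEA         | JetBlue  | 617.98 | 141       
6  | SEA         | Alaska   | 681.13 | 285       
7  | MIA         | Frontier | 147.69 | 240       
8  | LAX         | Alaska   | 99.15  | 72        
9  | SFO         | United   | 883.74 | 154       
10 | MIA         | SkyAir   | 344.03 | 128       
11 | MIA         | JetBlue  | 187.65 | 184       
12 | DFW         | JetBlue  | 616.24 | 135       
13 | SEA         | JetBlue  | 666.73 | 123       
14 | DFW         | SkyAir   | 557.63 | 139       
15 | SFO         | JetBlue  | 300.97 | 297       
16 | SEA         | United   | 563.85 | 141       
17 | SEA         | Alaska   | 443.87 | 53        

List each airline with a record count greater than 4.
SELECT airline, COUNT(*) as cnt
FROM flights
GROUP BY airline
HAVING COUNT(*) > 4

Result:
  JetBlue: 6

Note: HAVING filters groups after aggregation, WHERE filters rows before.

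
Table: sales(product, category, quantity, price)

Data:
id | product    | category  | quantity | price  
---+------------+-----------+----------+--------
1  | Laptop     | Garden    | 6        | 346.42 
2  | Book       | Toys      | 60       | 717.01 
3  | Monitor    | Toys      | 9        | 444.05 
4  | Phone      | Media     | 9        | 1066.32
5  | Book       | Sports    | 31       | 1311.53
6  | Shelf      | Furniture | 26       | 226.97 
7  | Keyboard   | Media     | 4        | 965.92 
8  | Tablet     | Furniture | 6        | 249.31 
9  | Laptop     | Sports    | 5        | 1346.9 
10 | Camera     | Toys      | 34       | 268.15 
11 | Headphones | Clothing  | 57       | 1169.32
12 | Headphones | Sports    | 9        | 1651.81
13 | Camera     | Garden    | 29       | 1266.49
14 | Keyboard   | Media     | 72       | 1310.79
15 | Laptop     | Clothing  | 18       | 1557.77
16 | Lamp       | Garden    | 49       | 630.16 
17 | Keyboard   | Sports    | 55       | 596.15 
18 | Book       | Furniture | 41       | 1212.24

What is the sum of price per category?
SELECT category, SUM(price) as result
FROM sales
GROUP BY category

Result:
  Clothing: 2727.09
  Furniture: 1688.52
  Garden: 2243.07
  Media: 3343.03
  Sports: 4906.39
  Toys: 1429.21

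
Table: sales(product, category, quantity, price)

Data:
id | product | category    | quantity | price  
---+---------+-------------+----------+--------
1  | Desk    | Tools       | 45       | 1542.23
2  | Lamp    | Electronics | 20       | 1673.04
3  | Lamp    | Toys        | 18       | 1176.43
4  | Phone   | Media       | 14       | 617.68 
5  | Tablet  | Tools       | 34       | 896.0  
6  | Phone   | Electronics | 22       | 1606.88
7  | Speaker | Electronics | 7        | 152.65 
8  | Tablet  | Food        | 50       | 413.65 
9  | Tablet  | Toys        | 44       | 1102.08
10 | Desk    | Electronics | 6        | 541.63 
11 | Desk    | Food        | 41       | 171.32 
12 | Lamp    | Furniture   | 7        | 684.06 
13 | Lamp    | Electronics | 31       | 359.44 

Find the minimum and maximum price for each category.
SELECT category, MIN(price), MAX(price)
FROM sales
GROUP BY category

Result:
  Electronics: min=152.65, max=1673.04
  Food: min=171.32, max=413.65
  Furniture: min=684.06, max=684.06
  Media: min=617.68, max=617.68
  Tools: min=896.00, max=1542.23
  Toys: min=1102.08, max=1176.43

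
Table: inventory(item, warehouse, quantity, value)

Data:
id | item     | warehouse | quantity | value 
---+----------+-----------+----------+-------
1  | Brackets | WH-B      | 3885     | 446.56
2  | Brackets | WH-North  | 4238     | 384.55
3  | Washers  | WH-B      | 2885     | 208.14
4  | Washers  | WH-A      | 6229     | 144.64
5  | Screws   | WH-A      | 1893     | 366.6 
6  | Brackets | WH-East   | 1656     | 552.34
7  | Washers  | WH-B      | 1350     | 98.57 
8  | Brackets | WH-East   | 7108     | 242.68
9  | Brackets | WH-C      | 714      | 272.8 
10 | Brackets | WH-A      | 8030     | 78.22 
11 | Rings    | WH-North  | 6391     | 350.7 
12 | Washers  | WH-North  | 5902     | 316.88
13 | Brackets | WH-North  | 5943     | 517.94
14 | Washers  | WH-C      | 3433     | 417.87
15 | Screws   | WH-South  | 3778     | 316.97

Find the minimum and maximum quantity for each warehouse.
SELECT warehouse, MIN(quantity), MAX(quantity)
FROM inventory
GROUP BY warehouse

Result:
  WH-A: min=1893, max=8030
  WH-B: min=1350, max=3885
  WH-C: min=714, max=3433
  WH-East: min=1656, max=7108
  WH-North: min=4238, max=6391
  WH-South: min=3778, max=3778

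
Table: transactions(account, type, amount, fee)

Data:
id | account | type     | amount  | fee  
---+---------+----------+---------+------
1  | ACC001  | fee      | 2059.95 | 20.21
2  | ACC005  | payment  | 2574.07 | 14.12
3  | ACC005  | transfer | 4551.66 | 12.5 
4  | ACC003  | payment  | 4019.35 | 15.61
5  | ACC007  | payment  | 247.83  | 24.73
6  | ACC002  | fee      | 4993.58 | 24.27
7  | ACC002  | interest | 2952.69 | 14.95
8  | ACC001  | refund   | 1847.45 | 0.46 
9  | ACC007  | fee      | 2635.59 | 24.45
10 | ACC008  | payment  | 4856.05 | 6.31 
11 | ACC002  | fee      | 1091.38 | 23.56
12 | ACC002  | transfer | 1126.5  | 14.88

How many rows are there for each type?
SELECT type, COUNT(*) as count
FROM transactions
GROUP BY type

Result:
  fee: 4
  interest: 1
  payment: 4
  refund: 1
  transfer: 2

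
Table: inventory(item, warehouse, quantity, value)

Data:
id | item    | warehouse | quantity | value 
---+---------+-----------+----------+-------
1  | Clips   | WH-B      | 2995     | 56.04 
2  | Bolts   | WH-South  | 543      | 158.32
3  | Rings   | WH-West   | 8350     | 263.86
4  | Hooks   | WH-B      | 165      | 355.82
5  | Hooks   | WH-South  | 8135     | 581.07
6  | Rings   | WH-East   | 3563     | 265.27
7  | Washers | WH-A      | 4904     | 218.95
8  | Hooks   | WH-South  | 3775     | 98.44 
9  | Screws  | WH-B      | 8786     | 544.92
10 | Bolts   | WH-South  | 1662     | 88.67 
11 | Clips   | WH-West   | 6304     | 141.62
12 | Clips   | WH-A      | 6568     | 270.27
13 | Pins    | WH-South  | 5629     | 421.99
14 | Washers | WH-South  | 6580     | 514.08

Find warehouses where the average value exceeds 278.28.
SELECT warehouse, AVG(value)
FROM inventory
GROUP BY warehouse
HAVING AVG(value) > 278.28

Result:
  WH-B: avg=318.93
  WH-South: avg=310.43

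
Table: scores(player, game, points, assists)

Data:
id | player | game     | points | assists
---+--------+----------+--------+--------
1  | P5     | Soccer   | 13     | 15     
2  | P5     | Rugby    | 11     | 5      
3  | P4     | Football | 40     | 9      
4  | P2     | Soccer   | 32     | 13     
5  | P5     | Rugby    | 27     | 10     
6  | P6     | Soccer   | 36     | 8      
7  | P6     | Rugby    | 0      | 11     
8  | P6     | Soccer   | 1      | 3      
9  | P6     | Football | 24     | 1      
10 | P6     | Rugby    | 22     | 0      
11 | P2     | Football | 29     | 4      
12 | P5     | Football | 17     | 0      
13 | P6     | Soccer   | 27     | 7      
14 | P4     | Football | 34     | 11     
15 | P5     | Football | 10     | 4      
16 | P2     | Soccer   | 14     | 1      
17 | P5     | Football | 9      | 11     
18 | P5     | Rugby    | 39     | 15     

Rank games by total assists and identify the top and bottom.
SELECT game, SUM(assists)
FROM scores
GROUP BY game
ORDER BY SUM(assists)

All groups:
  Football: 40
  Rugby: 41
  Soccer: 47

Highest: Soccer (47)
Lowest: Football (40)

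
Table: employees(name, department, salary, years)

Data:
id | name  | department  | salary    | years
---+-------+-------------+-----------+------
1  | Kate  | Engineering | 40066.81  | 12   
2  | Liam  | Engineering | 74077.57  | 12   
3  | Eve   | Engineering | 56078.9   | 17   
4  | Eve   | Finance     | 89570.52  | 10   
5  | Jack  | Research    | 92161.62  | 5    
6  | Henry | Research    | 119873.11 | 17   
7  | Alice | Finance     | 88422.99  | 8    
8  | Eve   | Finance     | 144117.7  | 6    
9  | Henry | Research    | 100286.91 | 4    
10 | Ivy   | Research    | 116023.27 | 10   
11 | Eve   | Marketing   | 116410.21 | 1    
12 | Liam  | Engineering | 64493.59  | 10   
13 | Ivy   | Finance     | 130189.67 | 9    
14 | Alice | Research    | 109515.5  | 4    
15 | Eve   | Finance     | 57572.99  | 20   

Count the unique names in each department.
SELECT department, COUNT(DISTINCT name)
FROM employees
GROUP BY department

Result:
  Engineering: 3 distinct
  Finance: 3 distinct
  Marketing: 1 distinct
  Research: 4 distinct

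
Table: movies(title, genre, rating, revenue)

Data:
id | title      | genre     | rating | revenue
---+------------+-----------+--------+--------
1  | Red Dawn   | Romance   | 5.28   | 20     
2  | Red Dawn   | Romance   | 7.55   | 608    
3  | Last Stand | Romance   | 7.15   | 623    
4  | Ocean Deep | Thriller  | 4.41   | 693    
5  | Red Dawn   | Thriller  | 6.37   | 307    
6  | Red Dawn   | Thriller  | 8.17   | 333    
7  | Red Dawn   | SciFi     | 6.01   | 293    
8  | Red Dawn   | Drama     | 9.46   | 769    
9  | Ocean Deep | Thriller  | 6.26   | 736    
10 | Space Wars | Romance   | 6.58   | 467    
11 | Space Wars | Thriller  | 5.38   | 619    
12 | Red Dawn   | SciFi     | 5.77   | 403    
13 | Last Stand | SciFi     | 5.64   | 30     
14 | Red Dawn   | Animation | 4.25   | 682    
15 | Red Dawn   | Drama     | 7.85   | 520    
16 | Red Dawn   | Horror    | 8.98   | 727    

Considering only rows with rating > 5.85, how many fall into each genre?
SELECT genre, COUNT(*)
FROM movies
WHERE rating > 5.85
GROUP BY genre

Note: WHERE filters rows before grouping.

Result:
  Drama: 2
  Horror: 1
  Romance: 3
  SciFi: 1
  Thriller: 3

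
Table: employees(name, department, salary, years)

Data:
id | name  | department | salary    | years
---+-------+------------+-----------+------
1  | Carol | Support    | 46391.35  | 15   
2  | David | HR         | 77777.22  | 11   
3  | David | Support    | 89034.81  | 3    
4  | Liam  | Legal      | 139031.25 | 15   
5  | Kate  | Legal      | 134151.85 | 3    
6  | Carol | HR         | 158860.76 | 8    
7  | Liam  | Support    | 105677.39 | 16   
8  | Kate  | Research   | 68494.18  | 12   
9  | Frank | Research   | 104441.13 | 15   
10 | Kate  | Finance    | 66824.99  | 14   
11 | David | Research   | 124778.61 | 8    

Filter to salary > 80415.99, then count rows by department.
SELECT department, COUNT(*)
FROM employees
WHERE salary > 80415.99
GROUP BY department

Note: WHERE filters rows before grouping.

Result:
  HR: 1
  Legal: 2
  Research: 2
  Support: 2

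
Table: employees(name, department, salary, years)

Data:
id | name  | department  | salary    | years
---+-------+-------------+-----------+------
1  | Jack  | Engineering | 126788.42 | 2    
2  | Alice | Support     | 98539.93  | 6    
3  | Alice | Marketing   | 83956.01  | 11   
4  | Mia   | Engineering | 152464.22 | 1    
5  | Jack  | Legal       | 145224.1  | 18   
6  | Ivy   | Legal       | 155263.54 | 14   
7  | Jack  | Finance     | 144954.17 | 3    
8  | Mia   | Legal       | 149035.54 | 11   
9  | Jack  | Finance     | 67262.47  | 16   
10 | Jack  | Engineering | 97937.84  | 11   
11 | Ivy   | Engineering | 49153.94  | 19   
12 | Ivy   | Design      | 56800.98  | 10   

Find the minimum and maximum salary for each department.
SELECT department, MIN(salary), MAX(salary)
FROM employees
GROUP BY department

Result:
  Design: min=56800.98, max=56800.98
  Engineering: min=49153.94, max=152464.22
  Finance: min=67262.47, max=144954.17
  Legal: min=145224.10, max=155263.54
  Marketing: min=83956.01, max=83956.01
  Support: min=98539.93, max=98539.93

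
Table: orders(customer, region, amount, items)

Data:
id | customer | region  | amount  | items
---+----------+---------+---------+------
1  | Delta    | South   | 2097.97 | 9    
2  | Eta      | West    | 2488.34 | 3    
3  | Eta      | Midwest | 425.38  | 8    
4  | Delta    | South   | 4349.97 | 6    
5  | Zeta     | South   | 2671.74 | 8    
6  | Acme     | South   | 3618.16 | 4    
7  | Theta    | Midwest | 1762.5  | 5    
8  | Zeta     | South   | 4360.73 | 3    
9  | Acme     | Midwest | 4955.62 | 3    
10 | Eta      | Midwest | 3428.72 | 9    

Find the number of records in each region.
SELECT region, COUNT(*) as count
FROM orders
GROUP BY region

Result:
  Midwest: 4
  South: 5
  West: 1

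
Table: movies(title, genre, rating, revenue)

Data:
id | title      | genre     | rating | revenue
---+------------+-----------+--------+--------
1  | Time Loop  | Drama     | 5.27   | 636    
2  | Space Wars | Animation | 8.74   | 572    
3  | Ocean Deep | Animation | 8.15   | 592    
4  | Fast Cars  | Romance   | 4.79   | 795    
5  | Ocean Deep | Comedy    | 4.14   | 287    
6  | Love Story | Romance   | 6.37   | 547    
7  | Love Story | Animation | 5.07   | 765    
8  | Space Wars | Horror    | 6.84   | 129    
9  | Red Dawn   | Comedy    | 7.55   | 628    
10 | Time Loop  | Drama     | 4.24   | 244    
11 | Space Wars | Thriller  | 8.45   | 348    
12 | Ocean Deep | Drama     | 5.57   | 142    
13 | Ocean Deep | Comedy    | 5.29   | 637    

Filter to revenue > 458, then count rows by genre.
SELECT genre, COUNT(*)
FROM movies
WHERE revenue > 458
GROUP BY genre

Note: WHERE filters rows before grouping.

Result:
  Animation: 3
  Comedy: 2
  Drama: 1
  Romance: 2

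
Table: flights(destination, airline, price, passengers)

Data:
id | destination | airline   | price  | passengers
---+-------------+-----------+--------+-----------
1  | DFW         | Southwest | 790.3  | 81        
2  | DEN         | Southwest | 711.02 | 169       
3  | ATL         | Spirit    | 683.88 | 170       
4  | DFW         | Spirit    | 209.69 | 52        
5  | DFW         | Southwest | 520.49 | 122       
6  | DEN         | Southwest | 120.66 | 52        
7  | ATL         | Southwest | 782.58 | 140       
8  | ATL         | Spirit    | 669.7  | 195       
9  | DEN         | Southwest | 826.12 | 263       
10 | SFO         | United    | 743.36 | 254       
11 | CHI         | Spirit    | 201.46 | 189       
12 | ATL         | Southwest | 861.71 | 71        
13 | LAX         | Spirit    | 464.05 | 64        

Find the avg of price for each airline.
SELECT airline, AVG(price) as result
FROM flights
GROUP BY airline

Result:
  Southwest: 658.98
  Spirit: 445.76
  United: 743.36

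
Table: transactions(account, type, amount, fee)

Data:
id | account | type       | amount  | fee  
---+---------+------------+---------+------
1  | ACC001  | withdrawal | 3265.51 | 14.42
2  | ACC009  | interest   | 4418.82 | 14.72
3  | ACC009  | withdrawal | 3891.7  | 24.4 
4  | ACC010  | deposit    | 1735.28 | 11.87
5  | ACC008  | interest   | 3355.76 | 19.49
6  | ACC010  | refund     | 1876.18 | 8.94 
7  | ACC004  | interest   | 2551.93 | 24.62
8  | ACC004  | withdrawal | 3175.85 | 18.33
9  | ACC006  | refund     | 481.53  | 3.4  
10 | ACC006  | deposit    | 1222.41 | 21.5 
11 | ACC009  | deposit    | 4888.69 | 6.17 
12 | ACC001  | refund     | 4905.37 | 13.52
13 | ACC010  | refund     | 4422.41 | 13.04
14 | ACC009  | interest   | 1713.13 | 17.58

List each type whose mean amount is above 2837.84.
SELECT type, AVG(amount)
FROM transactions
GROUP BY type
HAVING AVG(amount) > 2837.84

Result:
  interest: avg=3009.91
  refund: avg=2921.37
  withdrawal: avg=3444.35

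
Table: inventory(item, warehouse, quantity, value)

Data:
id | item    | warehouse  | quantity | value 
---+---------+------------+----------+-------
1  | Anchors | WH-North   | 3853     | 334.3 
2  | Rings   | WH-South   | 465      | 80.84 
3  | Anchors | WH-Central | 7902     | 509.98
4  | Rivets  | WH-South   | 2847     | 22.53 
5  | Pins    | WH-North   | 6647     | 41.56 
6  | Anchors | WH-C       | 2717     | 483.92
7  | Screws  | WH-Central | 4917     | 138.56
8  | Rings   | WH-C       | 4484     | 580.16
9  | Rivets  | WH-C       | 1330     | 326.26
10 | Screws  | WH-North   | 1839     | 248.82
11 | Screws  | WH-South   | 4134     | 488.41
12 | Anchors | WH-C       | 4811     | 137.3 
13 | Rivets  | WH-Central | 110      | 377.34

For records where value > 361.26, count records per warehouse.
SELECT warehouse, COUNT(*)
FROM inventory
WHERE value > 361.26
GROUP BY warehouse

Note: WHERE filters rows before grouping.

Result:
  WH-C: 2
  WH-Central: 2
  WH-South: 1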